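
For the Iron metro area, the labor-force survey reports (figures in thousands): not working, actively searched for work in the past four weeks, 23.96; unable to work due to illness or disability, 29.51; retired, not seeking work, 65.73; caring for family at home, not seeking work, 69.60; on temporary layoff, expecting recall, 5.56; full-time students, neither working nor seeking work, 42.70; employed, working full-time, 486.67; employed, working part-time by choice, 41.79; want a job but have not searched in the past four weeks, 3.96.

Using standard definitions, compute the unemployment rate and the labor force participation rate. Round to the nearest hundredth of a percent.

Employed = 486.67 + 41.79 = 528.46 thousand.
Unemployed = 23.96 + 5.56 = 29.52 thousand (jobless and actively searching, or on temporary layoff).
Labor force = 528.46 + 29.52 = 557.98 thousand.
Not in labor force = 29.51 + 65.73 + 69.60 + 42.70 + 3.96 = 211.50 thousand (those not working and not actively searching are outside the labor force — including those who want a job but have given up searching).
Civilian working-age population = 557.98 + 211.50 = 769.48 thousand.
Unemployment rate = 29.52 / 557.98 = 5.29%.
Labor force participation rate = 557.98 / 769.48 = 72.51%.

Unemployment rate ≈ 5.29%; labor force participation rate ≈ 72.51%.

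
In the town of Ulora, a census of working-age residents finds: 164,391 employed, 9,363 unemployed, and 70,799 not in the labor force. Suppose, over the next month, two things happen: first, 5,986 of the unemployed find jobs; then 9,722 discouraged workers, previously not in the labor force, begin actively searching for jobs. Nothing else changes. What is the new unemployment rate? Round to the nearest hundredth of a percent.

Initially, labor force = 164,391 + 9,363 = 173,754, so u = 9,363/173,754 = 5.39%.
After the first change, unemployed falls and employed rises by 5,986; labor force unchanged → E = 170,377, U = 3,377, labor force = 173,754.
After the second change, unemployed and labor force both rise by 9,722 → E = 170,377, U = 13,099, labor force = 183,476.
New unemployment rate = 13,099 / 183,476 = 7.14%.

New unemployment rate ≈ 7.14%.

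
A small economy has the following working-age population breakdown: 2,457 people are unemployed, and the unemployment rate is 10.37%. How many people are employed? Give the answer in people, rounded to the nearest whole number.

About 21,236 are employed.

Labor force = U / u = 2,457 / 0.1037 ≈ 23,693.
Employed = labor force − unemployed = 23,693 − 2,457 = 21,236.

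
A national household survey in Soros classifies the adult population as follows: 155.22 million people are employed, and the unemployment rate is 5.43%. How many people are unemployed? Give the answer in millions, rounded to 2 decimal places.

Let U be the number unemployed. The labor force is E + U, and U/(E+U) = 0.0543.
So U = 0.0543 × 155.22 / (1 − 0.0543) = 8.4284 / 0.9457 ≈ 8.91 million.

About 8.91 million are unemployed.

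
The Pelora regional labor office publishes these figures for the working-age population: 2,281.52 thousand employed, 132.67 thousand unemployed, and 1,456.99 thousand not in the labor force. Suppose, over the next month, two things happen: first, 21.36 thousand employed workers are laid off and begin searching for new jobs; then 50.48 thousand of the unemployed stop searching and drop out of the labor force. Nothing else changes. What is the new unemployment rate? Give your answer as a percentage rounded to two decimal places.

New unemployment rate ≈ 4.38%.

Initially, labor force = 2,281.52 + 132.67 = 2,414.19 thousand, so u = 132.67/2,414.19 = 5.50%.
After the first change, employed falls and unemployed rises by 21.36; labor force unchanged → E = 2,260.16, U = 154.03, labor force = 2,414.19 thousand.
After the second change, unemployed and labor force both fall by 50.48 → E = 2,260.16, U = 103.55, labor force = 2,363.71 thousand.
New unemployment rate = 103.55 / 2,363.71 = 4.38%.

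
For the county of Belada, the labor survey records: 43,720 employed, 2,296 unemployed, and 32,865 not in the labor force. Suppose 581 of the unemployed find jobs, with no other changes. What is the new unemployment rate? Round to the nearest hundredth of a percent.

New unemployment rate ≈ 3.73%.

Initially, labor force = 43,720 + 2,296 = 46,016, so u = 2,296/46,016 = 4.99%.
After the change, unemployed falls and employed rises by 581; labor force unchanged → E = 44,301, U = 1,715, labor force = 46,016.
New unemployment rate = 1,715 / 46,016 = 3.73%.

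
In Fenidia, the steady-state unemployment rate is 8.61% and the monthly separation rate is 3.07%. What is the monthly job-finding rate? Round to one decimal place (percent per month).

Job-finding rate ≈ 32.6% per month.

From u* = s/(s+f): f = s·(1−u)/u.
f = 3.07 × (1 − 0.0861) / 0.0861 = 2.8057 / 0.0861 ≈ 32.6% per month.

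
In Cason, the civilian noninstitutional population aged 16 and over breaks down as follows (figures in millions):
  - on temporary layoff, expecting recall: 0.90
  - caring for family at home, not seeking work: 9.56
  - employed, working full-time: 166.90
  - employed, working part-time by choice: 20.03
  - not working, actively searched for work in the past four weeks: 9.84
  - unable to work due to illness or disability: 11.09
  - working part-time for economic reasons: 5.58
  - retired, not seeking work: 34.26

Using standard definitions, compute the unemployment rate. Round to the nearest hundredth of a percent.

Unemployment rate ≈ 5.28%.

Employed = 166.90 + 20.03 + 5.58 = 192.51 million (anyone who worked, including part-time for economic reasons, counts as employed).
Unemployed = 0.90 + 9.84 = 10.74 million (jobless and actively searching, or on temporary layoff).
Labor force = 192.51 + 10.74 = 203.25 million.
Unemployment rate = 10.74 / 203.25 = 5.28%.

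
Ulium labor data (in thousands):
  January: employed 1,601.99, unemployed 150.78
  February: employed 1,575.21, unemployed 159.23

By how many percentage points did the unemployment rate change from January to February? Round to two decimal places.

January: labor force = 1,601.99 + 150.78 = 1,752.77; u = 150.78/1,752.77 = 8.60%.
February: labor force = 1,575.21 + 159.23 = 1,734.44; u = 159.23/1,734.44 = 9.18%.
Change = 9.18% − 8.60% = +0.58 pp.

The unemployment rate changed by +0.58 percentage points.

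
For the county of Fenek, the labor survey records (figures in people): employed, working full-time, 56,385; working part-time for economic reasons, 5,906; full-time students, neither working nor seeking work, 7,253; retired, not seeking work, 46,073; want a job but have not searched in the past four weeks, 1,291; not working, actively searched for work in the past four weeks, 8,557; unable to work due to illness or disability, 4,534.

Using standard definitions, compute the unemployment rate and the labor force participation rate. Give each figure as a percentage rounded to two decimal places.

Employed = 56,385 + 5,906 = 62,291 (anyone who worked, including part-time for economic reasons, counts as employed).
Unemployed = 8,557.
Labor force = 62,291 + 8,557 = 70,848.
Not in labor force = 7,253 + 46,073 + 1,291 + 4,534 = 59,151 (those not working and not actively searching are outside the labor force — including those who want a job but have given up searching).
Civilian working-age population = 70,848 + 59,151 = 129,999.
Unemployment rate = 8,557 / 70,848 = 12.08%.
Labor force participation rate = 70,848 / 129,999 = 54.50%.

Unemployment rate ≈ 12.08%; labor force participation rate ≈ 54.50%.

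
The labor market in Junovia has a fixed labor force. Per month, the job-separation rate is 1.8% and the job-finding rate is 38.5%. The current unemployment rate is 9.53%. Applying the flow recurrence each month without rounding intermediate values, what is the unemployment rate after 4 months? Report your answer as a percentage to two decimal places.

Unemployment rate after four months ≈ 5.11%.

With a fixed labor force, u_{t+1} = u_t + s·(1−u_t) − f·u_t = u_t·(1−s−f) + s.
Here 1−s−f = 0.597 and s = 0.018.
u_1 = 0.095300 × 0.597 + 0.018 = 0.074894.
u_2 = 0.074894 × 0.597 + 0.018 = 0.062712.
u_3 = 0.062712 × 0.597 + 0.018 = 0.055439.
u_4 = 0.055439 × 0.597 + 0.018 = 0.051097.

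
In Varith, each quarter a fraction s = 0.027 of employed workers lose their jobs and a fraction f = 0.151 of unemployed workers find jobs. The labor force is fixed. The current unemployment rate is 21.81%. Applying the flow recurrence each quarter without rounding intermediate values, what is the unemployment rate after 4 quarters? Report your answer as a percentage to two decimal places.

Unemployment rate after four quarters ≈ 18.20%.

With a fixed labor force, u_{t+1} = u_t + s·(1−u_t) − f·u_t = u_t·(1−s−f) + s.
Here 1−s−f = 0.822 and s = 0.027.
u_1 = 0.218100 × 0.822 + 0.027 = 0.206278.
u_2 = 0.206278 × 0.822 + 0.027 = 0.196561.
u_3 = 0.196561 × 0.822 + 0.027 = 0.188573.
u_4 = 0.188573 × 0.822 + 0.027 = 0.182007.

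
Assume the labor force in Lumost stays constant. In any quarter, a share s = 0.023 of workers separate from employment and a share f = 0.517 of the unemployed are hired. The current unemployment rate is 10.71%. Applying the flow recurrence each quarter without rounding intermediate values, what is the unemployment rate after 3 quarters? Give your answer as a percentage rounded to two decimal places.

With a fixed labor force, u_{t+1} = u_t + s·(1−u_t) − f·u_t = u_t·(1−s−f) + s.
Here 1−s−f = 0.460 and s = 0.023.
u_1 = 0.107100 × 0.460 + 0.023 = 0.072266.
u_2 = 0.072266 × 0.460 + 0.023 = 0.056242.
u_3 = 0.056242 × 0.460 + 0.023 = 0.048871.

Unemployment rate after three quarters ≈ 4.89%.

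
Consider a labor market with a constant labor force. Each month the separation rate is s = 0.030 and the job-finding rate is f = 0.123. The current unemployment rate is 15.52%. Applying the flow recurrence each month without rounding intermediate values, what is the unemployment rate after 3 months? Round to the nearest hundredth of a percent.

Unemployment rate after three months ≈ 17.12%.

With a fixed labor force, u_{t+1} = u_t + s·(1−u_t) − f·u_t = u_t·(1−s−f) + s.
Here 1−s−f = 0.847 and s = 0.030.
u_1 = 0.155200 × 0.847 + 0.030 = 0.161454.
u_2 = 0.161454 × 0.847 + 0.030 = 0.166752.
u_3 = 0.166752 × 0.847 + 0.030 = 0.171239.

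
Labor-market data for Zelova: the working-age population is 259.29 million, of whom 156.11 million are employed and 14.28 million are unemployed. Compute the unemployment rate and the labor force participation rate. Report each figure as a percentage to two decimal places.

Unemployment rate ≈ 8.38%; labor force participation rate ≈ 65.71%.

Labor force = employed + unemployed = 156.11 + 14.28 = 170.39 million.
Unemployment rate = 14.28 / 170.39 = 8.38%.
Labor force participation rate = 170.39 / 259.29 = 65.71%.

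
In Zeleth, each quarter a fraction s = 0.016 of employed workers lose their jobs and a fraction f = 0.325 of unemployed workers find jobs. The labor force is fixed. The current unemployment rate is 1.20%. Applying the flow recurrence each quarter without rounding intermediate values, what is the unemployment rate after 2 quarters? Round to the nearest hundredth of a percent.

Unemployment rate after two quarters ≈ 3.18%.

With a fixed labor force, u_{t+1} = u_t + s·(1−u_t) − f·u_t = u_t·(1−s−f) + s.
Here 1−s−f = 0.659 and s = 0.016.
u_1 = 0.012000 × 0.659 + 0.016 = 0.023908.
u_2 = 0.023908 × 0.659 + 0.016 = 0.031755.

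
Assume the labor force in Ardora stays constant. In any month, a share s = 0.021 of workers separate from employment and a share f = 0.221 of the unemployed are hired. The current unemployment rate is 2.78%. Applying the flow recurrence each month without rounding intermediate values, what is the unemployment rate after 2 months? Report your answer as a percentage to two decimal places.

With a fixed labor force, u_{t+1} = u_t + s·(1−u_t) − f·u_t = u_t·(1−s−f) + s.
Here 1−s−f = 0.758 and s = 0.021.
u_1 = 0.027800 × 0.758 + 0.021 = 0.042072.
u_2 = 0.042072 × 0.758 + 0.021 = 0.052891.

Unemployment rate after two months ≈ 5.29%.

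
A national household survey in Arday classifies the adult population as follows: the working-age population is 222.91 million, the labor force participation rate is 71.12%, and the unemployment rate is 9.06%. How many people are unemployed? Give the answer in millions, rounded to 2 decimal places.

About 14.36 million are unemployed.

Labor force = 0.7112 × 222.91 = 158.53 million.
Unemployed = 0.0906 × 158.53 ≈ 14.36 million.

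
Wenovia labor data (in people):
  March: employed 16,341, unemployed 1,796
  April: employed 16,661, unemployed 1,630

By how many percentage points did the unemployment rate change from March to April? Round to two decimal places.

March: labor force = 16,341 + 1,796 = 18,137; u = 1,796/18,137 = 9.90%.
April: labor force = 16,661 + 1,630 = 18,291; u = 1,630/18,291 = 8.91%.
Change = 8.91% − 9.90% = −0.99 pp.

The unemployment rate changed by −0.99 percentage points.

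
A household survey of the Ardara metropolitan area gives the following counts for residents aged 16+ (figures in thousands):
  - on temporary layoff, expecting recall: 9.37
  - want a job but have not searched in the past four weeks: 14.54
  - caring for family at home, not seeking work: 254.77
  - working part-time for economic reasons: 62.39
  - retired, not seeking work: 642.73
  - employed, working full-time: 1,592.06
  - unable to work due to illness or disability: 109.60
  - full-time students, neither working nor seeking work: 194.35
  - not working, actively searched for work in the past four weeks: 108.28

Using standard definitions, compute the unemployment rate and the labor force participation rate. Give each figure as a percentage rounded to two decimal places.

Unemployment rate ≈ 6.64%; labor force participation rate ≈ 59.31%.

Employed = 62.39 + 1,592.06 = 1,654.45 thousand (anyone who worked, including part-time for economic reasons, counts as employed).
Unemployed = 9.37 + 108.28 = 117.65 thousand (jobless and actively searching, or on temporary layoff).
Labor force = 1,654.45 + 117.65 = 1,772.10 thousand.
Not in labor force = 14.54 + 254.77 + 642.73 + 109.60 + 194.35 = 1,215.99 thousand (those not working and not actively searching are outside the labor force — including those who want a job but have given up searching).
Civilian working-age population = 1,772.10 + 1,215.99 = 2,988.09 thousand.
Unemployment rate = 117.65 / 1,772.10 = 6.64%.
Labor force participation rate = 1,772.10 / 2,988.09 = 59.31%.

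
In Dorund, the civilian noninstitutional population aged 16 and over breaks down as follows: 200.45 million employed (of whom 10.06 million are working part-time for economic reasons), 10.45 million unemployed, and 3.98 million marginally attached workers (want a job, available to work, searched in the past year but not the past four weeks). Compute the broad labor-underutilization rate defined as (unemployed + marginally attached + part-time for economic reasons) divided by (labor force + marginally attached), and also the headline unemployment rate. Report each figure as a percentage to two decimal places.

Broad underutilization rate ≈ 11.40%; headline unemployment rate ≈ 4.95%.

Labor force = 200.45 + 10.45 = 210.90 million.
Numerator = 10.45 + 3.98 + 10.06 = 24.49 million.
Denominator = 210.90 + 3.98 = 214.88 million.
Broad rate = 24.49 / 214.88 = 11.40%.
Headline unemployment rate = 10.45 / 210.90 = 4.95%.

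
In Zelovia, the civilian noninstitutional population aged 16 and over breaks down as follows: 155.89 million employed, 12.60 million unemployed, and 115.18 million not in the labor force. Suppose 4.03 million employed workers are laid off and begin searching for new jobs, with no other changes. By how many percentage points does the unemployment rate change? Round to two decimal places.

Initially, labor force = 155.89 + 12.60 = 168.49 million, so u = 12.60/168.49 = 7.48%.
After the change, employed falls and unemployed rises by 4.03; labor force unchanged → E = 151.86, U = 16.63, labor force = 168.49 million.
New unemployment rate = 16.63 / 168.49 = 9.87%.
Change = 9.87% − 7.48% = +2.39 percentage points.

The unemployment rate changes by +2.39 percentage points.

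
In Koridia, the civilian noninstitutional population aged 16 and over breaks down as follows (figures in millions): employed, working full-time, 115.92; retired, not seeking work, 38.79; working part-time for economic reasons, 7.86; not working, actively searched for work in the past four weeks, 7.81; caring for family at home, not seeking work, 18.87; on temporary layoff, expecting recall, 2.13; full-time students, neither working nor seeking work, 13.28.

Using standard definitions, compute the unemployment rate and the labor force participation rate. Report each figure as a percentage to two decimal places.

Unemployment rate ≈ 7.43%; labor force participation rate ≈ 65.34%.

Employed = 115.92 + 7.86 = 123.78 million (anyone who worked, including part-time for economic reasons, counts as employed).
Unemployed = 7.81 + 2.13 = 9.94 million (jobless and actively searching, or on temporary layoff).
Labor force = 123.78 + 9.94 = 133.72 million.
Not in labor force = 38.79 + 18.87 + 13.28 = 70.94 million (those not working and not actively searching are outside the labor force).
Civilian working-age population = 133.72 + 70.94 = 204.66 million.
Unemployment rate = 9.94 / 133.72 = 7.43%.
Labor force participation rate = 133.72 / 204.66 = 65.34%.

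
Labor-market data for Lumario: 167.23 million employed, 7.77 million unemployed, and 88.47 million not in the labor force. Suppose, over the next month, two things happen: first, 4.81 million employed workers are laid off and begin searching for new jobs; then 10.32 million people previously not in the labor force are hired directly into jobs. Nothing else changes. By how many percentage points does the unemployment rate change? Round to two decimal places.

The unemployment rate changes by +2.35 percentage points.

Initially, labor force = 167.23 + 7.77 = 175.00 million, so u = 7.77/175.00 = 4.44%.
After the first change, employed falls and unemployed rises by 4.81; labor force unchanged → E = 162.42, U = 12.58, labor force = 175.00 million.
After the second change, employed and labor force both rise by 10.32; unemployed unchanged → E = 172.74, U = 12.58, labor force = 185.32 million.
New unemployment rate = 12.58 / 185.32 = 6.79%.
Change = 6.79% − 4.44% = +2.35 percentage points.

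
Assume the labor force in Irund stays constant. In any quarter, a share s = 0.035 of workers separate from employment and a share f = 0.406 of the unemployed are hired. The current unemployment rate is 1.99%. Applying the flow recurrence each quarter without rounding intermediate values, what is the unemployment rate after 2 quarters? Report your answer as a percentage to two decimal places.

Unemployment rate after two quarters ≈ 6.08%.

With a fixed labor force, u_{t+1} = u_t + s·(1−u_t) − f·u_t = u_t·(1−s−f) + s.
Here 1−s−f = 0.559 and s = 0.035.
u_1 = 0.019900 × 0.559 + 0.035 = 0.046124.
u_2 = 0.046124 × 0.559 + 0.035 = 0.060783.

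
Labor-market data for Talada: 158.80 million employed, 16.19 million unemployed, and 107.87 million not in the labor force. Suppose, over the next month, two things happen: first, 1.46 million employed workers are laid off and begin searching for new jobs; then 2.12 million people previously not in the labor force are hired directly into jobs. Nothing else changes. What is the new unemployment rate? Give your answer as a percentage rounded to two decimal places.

New unemployment rate ≈ 9.97%.

Initially, labor force = 158.80 + 16.19 = 174.99 million, so u = 16.19/174.99 = 9.25%.
After the first change, employed falls and unemployed rises by 1.46; labor force unchanged → E = 157.34, U = 17.65, labor force = 174.99 million.
After the second change, employed and labor force both rise by 2.12; unemployed unchanged → E = 159.46, U = 17.65, labor force = 177.11 million.
New unemployment rate = 17.65 / 177.11 = 9.97%.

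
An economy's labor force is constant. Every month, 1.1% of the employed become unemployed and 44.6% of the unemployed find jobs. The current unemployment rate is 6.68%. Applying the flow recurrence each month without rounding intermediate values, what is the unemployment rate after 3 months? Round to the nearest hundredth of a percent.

With a fixed labor force, u_{t+1} = u_t + s·(1−u_t) − f·u_t = u_t·(1−s−f) + s.
Here 1−s−f = 0.543 and s = 0.011.
u_1 = 0.066800 × 0.543 + 0.011 = 0.047272.
u_2 = 0.047272 × 0.543 + 0.011 = 0.036669.
u_3 = 0.036669 × 0.543 + 0.011 = 0.030911.

Unemployment rate after three months ≈ 3.09%.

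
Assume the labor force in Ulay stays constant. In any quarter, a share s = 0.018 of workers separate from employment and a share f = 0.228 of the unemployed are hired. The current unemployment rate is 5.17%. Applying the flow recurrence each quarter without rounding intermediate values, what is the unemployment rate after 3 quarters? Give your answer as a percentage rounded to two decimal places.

With a fixed labor force, u_{t+1} = u_t + s·(1−u_t) − f·u_t = u_t·(1−s−f) + s.
Here 1−s−f = 0.754 and s = 0.018.
u_1 = 0.051700 × 0.754 + 0.018 = 0.056982.
u_2 = 0.056982 × 0.754 + 0.018 = 0.060964.
u_3 = 0.060964 × 0.754 + 0.018 = 0.063967.

Unemployment rate after three quarters ≈ 6.40%.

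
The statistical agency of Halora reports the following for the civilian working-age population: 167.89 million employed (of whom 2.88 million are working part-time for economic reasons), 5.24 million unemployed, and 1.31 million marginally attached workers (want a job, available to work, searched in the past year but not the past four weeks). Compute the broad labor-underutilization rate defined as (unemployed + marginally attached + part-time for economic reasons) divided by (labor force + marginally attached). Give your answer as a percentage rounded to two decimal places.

Broad underutilization rate ≈ 5.41%.

Labor force = 167.89 + 5.24 = 173.13 million.
Numerator = 5.24 + 1.31 + 2.88 = 9.43 million.
Denominator = 173.13 + 1.31 = 174.44 million.
Broad rate = 9.43 / 174.44 = 5.41%.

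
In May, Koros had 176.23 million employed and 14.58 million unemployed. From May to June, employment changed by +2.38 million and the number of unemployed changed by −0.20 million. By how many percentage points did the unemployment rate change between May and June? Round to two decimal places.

May: labor force = 176.23 + 14.58 = 190.81; u = 14.58/190.81 = 7.64%.
June: labor force = 178.61 + 14.38 = 192.99; u = 14.38/192.99 = 7.45%.
Change = 7.45% − 7.64% = −0.19 pp.

The unemployment rate changed by −0.19 percentage points.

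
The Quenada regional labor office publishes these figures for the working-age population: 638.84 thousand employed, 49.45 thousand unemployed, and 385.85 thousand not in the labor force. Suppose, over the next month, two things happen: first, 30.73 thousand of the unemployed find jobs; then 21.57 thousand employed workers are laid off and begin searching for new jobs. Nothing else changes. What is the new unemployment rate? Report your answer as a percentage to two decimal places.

New unemployment rate ≈ 5.85%.

Initially, labor force = 638.84 + 49.45 = 688.29 thousand, so u = 49.45/688.29 = 7.18%.
After the first change, unemployed falls and employed rises by 30.73; labor force unchanged → E = 669.57, U = 18.72, labor force = 688.29 thousand.
After the second change, employed falls and unemployed rises by 21.57; labor force unchanged → E = 648.00, U = 40.29, labor force = 688.29 thousand.
New unemployment rate = 40.29 / 688.29 = 5.85%.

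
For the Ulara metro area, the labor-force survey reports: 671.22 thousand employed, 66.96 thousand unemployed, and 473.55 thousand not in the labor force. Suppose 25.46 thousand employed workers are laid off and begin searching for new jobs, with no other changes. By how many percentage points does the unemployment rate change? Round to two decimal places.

Initially, labor force = 671.22 + 66.96 = 738.18 thousand, so u = 66.96/738.18 = 9.07%.
After the change, employed falls and unemployed rises by 25.46; labor force unchanged → E = 645.76, U = 92.42, labor force = 738.18 thousand.
New unemployment rate = 92.42 / 738.18 = 12.52%.
Change = 12.52% − 9.07% = +3.45 percentage points.

The unemployment rate changes by +3.45 percentage points.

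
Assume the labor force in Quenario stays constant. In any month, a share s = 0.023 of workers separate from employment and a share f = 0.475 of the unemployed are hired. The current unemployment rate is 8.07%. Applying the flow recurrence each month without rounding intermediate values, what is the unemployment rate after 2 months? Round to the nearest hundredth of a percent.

With a fixed labor force, u_{t+1} = u_t + s·(1−u_t) − f·u_t = u_t·(1−s−f) + s.
Here 1−s−f = 0.502 and s = 0.023.
u_1 = 0.080700 × 0.502 + 0.023 = 0.063511.
u_2 = 0.063511 × 0.502 + 0.023 = 0.054883.

Unemployment rate after two months ≈ 5.49%.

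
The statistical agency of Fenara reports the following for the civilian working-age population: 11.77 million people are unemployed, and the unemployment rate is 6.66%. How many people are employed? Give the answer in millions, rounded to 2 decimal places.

About 164.96 million are employed.

Labor force = U / u = 11.77 / 0.0666 ≈ 176.73 million.
Employed = labor force − unemployed = 176.73 − 11.77 = 164.96 million.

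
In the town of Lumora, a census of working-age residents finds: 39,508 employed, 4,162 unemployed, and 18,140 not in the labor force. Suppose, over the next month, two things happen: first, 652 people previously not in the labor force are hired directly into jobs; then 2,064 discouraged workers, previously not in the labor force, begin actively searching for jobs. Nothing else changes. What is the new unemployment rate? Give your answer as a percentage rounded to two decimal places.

Initially, labor force = 39,508 + 4,162 = 43,670, so u = 4,162/43,670 = 9.53%.
After the first change, employed and labor force both rise by 652; unemployed unchanged → E = 40,160, U = 4,162, labor force = 44,322.
After the second change, unemployed and labor force both rise by 2,064 → E = 40,160, U = 6,226, labor force = 46,386.
New unemployment rate = 6,226 / 46,386 = 13.42%.

New unemployment rate ≈ 13.42%.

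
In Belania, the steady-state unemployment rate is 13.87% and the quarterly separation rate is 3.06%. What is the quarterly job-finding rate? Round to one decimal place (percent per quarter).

From u* = s/(s+f): f = s·(1−u)/u.
f = 3.06 × (1 − 0.1387) / 0.1387 = 2.6356 / 0.1387 ≈ 19.0% per quarter.

Job-finding rate ≈ 19.0% per quarter.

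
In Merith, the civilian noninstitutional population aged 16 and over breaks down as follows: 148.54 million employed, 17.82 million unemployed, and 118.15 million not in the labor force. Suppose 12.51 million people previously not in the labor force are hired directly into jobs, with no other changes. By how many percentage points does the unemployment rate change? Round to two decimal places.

The unemployment rate changes by −0.75 percentage points.

Initially, labor force = 148.54 + 17.82 = 166.36 million, so u = 17.82/166.36 = 10.71%.
After the change, employed and labor force both rise by 12.51; unemployed unchanged → E = 161.05, U = 17.82, labor force = 178.87 million.
New unemployment rate = 17.82 / 178.87 = 9.96%.
Change = 9.96% − 10.71% = −0.75 percentage points.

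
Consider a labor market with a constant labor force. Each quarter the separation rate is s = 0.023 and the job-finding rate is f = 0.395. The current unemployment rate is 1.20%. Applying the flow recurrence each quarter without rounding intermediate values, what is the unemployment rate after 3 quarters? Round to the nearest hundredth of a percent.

Unemployment rate after three quarters ≈ 4.65%.

With a fixed labor force, u_{t+1} = u_t + s·(1−u_t) − f·u_t = u_t·(1−s−f) + s.
Here 1−s−f = 0.582 and s = 0.023.
u_1 = 0.012000 × 0.582 + 0.023 = 0.029984.
u_2 = 0.029984 × 0.582 + 0.023 = 0.040451.
u_3 = 0.040451 × 0.582 + 0.023 = 0.046542.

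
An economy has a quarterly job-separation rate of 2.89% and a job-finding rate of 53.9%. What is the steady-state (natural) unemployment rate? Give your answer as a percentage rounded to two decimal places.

At steady state the flows balance: s·E = f·U, so U/(E+U) = s/(s+f).
u* = 2.89 / (2.89 + 53.9) = 2.89 / 56.79 = 5.09%.

Steady-state unemployment rate ≈ 5.09%.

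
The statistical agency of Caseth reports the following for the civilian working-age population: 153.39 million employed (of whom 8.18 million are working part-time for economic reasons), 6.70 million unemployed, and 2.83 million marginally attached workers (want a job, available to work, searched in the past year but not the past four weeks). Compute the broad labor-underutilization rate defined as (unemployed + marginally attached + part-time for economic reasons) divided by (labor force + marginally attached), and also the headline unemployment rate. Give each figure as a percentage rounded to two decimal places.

Labor force = 153.39 + 6.70 = 160.09 million.
Numerator = 6.70 + 2.83 + 8.18 = 17.71 million.
Denominator = 160.09 + 2.83 = 162.92 million.
Broad rate = 17.71 / 162.92 = 10.87%.
Headline unemployment rate = 6.70 / 160.09 = 4.19%.

Broad underutilization rate ≈ 10.87%; headline unemployment rate ≈ 4.19%.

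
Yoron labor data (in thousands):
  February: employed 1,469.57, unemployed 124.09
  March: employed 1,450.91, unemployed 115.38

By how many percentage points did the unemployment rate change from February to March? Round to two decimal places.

The unemployment rate changed by −0.42 percentage points.

February: labor force = 1,469.57 + 124.09 = 1,593.66; u = 124.09/1,593.66 = 7.79%.
March: labor force = 1,450.91 + 115.38 = 1,566.29; u = 115.38/1,566.29 = 7.37%.
Change = 7.37% − 7.79% = −0.42 pp.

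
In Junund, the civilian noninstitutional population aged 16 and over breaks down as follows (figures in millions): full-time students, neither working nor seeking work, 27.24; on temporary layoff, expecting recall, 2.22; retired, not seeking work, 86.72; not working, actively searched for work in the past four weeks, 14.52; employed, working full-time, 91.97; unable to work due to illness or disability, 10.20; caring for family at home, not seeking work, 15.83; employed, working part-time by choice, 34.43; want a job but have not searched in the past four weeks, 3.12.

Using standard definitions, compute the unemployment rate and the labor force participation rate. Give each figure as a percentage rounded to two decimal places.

Unemployment rate ≈ 11.69%; labor force participation rate ≈ 50.01%.

Employed = 91.97 + 34.43 = 126.40 million.
Unemployed = 2.22 + 14.52 = 16.74 million (jobless and actively searching, or on temporary layoff).
Labor force = 126.40 + 16.74 = 143.14 million.
Not in labor force = 27.24 + 86.72 + 10.20 + 15.83 + 3.12 = 143.11 million (those not working and not actively searching are outside the labor force — including those who want a job but have given up searching).
Civilian working-age population = 143.14 + 143.11 = 286.25 million.
Unemployment rate = 16.74 / 143.14 = 11.69%.
Labor force participation rate = 143.14 / 286.25 = 50.01%.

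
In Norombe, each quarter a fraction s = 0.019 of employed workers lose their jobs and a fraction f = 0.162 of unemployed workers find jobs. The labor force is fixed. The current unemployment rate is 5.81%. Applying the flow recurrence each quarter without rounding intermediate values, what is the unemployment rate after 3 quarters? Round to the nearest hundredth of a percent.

Unemployment rate after three quarters ≈ 7.92%.

With a fixed labor force, u_{t+1} = u_t + s·(1−u_t) − f·u_t = u_t·(1−s−f) + s.
Here 1−s−f = 0.819 and s = 0.019.
u_1 = 0.058100 × 0.819 + 0.019 = 0.066584.
u_2 = 0.066584 × 0.819 + 0.019 = 0.073532.
u_3 = 0.073532 × 0.819 + 0.019 = 0.079223.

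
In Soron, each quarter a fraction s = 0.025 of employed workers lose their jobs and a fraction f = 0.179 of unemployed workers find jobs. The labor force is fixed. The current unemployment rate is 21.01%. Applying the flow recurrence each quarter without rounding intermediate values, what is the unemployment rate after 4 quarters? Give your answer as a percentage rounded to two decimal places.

Unemployment rate after four quarters ≈ 15.77%.

With a fixed labor force, u_{t+1} = u_t + s·(1−u_t) − f·u_t = u_t·(1−s−f) + s.
Here 1−s−f = 0.796 and s = 0.025.
u_1 = 0.210100 × 0.796 + 0.025 = 0.192240.
u_2 = 0.192240 × 0.796 + 0.025 = 0.178023.
u_3 = 0.178023 × 0.796 + 0.025 = 0.166706.
u_4 = 0.166706 × 0.796 + 0.025 = 0.157698.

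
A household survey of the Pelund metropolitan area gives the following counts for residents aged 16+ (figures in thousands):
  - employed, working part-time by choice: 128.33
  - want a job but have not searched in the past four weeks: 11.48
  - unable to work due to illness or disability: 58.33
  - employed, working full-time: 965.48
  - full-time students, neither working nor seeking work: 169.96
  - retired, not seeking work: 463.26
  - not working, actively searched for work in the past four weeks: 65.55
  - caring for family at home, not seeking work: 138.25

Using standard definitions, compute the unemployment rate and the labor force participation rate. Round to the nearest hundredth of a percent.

Employed = 128.33 + 965.48 = 1,093.81 thousand.
Unemployed = 65.55 thousand.
Labor force = 1,093.81 + 65.55 = 1,159.36 thousand.
Not in labor force = 11.48 + 58.33 + 169.96 + 463.26 + 138.25 = 841.28 thousand (those not working and not actively searching are outside the labor force — including those who want a job but have given up searching).
Civilian working-age population = 1,159.36 + 841.28 = 2,000.64 thousand.
Unemployment rate = 65.55 / 1,159.36 = 5.65%.
Labor force participation rate = 1,159.36 / 2,000.64 = 57.95%.

Unemployment rate ≈ 5.65%; labor force participation rate ≈ 57.95%.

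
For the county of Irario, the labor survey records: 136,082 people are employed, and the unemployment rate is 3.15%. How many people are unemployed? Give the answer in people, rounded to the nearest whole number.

Let U be the number unemployed. The labor force is E + U, and U/(E+U) = 0.0315.
So U = 0.0315 × 136,082 / (1 − 0.0315) = 4286.58 / 0.9685 ≈ 4,426.

About 4,426 are unemployed.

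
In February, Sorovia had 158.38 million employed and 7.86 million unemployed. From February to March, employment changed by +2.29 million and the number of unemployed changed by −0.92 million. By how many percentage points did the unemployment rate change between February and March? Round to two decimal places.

The unemployment rate changed by −0.59 percentage points.

February: labor force = 158.38 + 7.86 = 166.24; u = 7.86/166.24 = 4.73%.
March: labor force = 160.67 + 6.94 = 167.61; u = 6.94/167.61 = 4.14%.
Change = 4.14% − 4.73% = −0.59 pp.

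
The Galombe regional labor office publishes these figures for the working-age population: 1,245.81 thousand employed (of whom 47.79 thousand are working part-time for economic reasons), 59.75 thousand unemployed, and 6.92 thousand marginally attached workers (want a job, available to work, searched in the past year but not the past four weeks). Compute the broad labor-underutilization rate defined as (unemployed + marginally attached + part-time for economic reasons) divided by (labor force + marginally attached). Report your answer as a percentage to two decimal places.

Labor force = 1,245.81 + 59.75 = 1,305.56 thousand.
Numerator = 59.75 + 6.92 + 47.79 = 114.46 thousand.
Denominator = 1,305.56 + 6.92 = 1,312.48 thousand.
Broad rate = 114.46 / 1,312.48 = 8.72%.

Broad underutilization rate ≈ 8.72%.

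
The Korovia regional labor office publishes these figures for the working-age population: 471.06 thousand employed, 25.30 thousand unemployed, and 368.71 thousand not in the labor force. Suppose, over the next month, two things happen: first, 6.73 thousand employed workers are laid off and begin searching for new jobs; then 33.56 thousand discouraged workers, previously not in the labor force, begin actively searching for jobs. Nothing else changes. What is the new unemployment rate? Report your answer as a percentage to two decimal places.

New unemployment rate ≈ 12.38%.

Initially, labor force = 471.06 + 25.30 = 496.36 thousand, so u = 25.30/496.36 = 5.10%.
After the first change, employed falls and unemployed rises by 6.73; labor force unchanged → E = 464.33, U = 32.03, labor force = 496.36 thousand.
After the second change, unemployed and labor force both rise by 33.56 → E = 464.33, U = 65.59, labor force = 529.92 thousand.
New unemployment rate = 65.59 / 529.92 = 12.38%.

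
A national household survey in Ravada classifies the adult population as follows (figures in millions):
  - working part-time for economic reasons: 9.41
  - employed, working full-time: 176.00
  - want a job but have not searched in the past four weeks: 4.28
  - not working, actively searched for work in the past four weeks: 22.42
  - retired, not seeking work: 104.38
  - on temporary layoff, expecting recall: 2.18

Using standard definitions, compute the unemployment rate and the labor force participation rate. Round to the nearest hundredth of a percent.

Unemployment rate ≈ 11.71%; labor force participation rate ≈ 65.90%.

Employed = 9.41 + 176.00 = 185.41 million (anyone who worked, including part-time for economic reasons, counts as employed).
Unemployed = 22.42 + 2.18 = 24.60 million (jobless and actively searching, or on temporary layoff).
Labor force = 185.41 + 24.60 = 210.01 million.
Not in labor force = 4.28 + 104.38 = 108.66 million (those not working and not actively searching are outside the labor force — including those who want a job but have given up searching).
Civilian working-age population = 210.01 + 108.66 = 318.67 million.
Unemployment rate = 24.60 / 210.01 = 11.71%.
Labor force participation rate = 210.01 / 318.67 = 65.90%.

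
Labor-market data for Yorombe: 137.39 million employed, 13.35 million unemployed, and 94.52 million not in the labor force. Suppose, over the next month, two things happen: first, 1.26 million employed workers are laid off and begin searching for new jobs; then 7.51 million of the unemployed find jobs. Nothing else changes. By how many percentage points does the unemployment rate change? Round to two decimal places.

The unemployment rate changes by −4.15 percentage points.

Initially, labor force = 137.39 + 13.35 = 150.74 million, so u = 13.35/150.74 = 8.86%.
After the first change, employed falls and unemployed rises by 1.26; labor force unchanged → E = 136.13, U = 14.61, labor force = 150.74 million.
After the second change, unemployed falls and employed rises by 7.51; labor force unchanged → E = 143.64, U = 7.10, labor force = 150.74 million.
New unemployment rate = 7.10 / 150.74 = 4.71%.
Change = 4.71% − 8.86% = −4.15 percentage points.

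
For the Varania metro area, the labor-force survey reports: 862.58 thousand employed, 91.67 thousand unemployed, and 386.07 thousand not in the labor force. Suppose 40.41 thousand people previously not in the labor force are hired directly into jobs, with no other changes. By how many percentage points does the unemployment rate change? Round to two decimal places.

The unemployment rate changes by −0.39 percentage points.

Initially, labor force = 862.58 + 91.67 = 954.25 thousand, so u = 91.67/954.25 = 9.61%.
After the change, employed and labor force both rise by 40.41; unemployed unchanged → E = 902.99, U = 91.67, labor force = 994.66 thousand.
New unemployment rate = 91.67 / 994.66 = 9.22%.
Change = 9.22% − 9.61% = −0.39 percentage points.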